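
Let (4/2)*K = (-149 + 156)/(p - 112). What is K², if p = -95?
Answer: 49/171396 ≈ 0.00028589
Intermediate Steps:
K = -7/414 (K = ((-149 + 156)/(-95 - 112))/2 = (7/(-207))/2 = (7*(-1/207))/2 = (½)*(-7/207) = -7/414 ≈ -0.016908)
K² = (-7/414)² = 49/171396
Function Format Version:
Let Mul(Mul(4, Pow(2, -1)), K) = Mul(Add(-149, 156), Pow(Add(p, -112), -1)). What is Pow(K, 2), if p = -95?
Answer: Rational(49, 171396) ≈ 0.00028589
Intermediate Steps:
K = Rational(-7, 414) (K = Mul(Rational(1, 2), Mul(Add(-149, 156), Pow(Add(-95, -112), -1))) = Mul(Rational(1, 2), Mul(7, Pow(-207, -1))) = Mul(Rational(1, 2), Mul(7, Rational(-1, 207))) = Mul(Rational(1, 2), Rational(-7, 207)) = Rational(-7, 414) ≈ -0.016908)
Pow(K, 2) = Pow(Rational(-7, 414), 2) = Rational(49, 171396)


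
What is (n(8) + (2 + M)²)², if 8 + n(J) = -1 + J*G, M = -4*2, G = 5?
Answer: 4489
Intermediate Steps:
M = -8
n(J) = -9 + 5*J (n(J) = -8 + (-1 + J*5) = -8 + (-1 + 5*J) = -9 + 5*J)
(n(8) + (2 + M)²)² = ((-9 + 5*8) + (2 - 8)²)² = ((-9 + 40) + (-6)²)² = (31 + 36)² = 67² = 4489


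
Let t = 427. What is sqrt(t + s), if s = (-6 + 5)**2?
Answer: 2*sqrt(107) ≈ 20.688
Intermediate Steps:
s = 1 (s = (-1)**2 = 1)
sqrt(t + s) = sqrt(427 + 1) = sqrt(428) = 2*sqrt(107)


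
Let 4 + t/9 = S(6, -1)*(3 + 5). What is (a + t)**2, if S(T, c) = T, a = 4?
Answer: 160000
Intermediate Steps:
t = 396 (t = -36 + 9*(6*(3 + 5)) = -36 + 9*(6*8) = -36 + 9*48 = -36 + 432 = 396)
(a + t)**2 = (4 + 396)**2 = 400**2 = 160000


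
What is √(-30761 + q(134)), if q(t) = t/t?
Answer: 2*I*√7690 ≈ 175.39*I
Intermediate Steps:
q(t) = 1
√(-30761 + q(134)) = √(-30761 + 1) = √(-30760) = 2*I*√7690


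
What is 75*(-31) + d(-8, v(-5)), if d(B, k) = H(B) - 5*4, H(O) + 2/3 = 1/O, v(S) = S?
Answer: -56299/24 ≈ -2345.8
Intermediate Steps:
H(O) = -2/3 + 1/O
d(B, k) = -62/3 + 1/B (d(B, k) = (-2/3 + 1/B) - 5*4 = (-2/3 + 1/B) - 20 = -62/3 + 1/B)
75*(-31) + d(-8, v(-5)) = 75*(-31) + (-62/3 + 1/(-8)) = -2325 + (-62/3 - 1/8) = -2325 - 499/24 = -56299/24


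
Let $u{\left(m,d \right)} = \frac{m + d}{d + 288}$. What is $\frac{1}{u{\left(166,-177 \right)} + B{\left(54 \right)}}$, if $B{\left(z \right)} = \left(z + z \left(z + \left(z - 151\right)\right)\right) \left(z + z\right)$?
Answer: $- \frac{111}{27188795} \approx -4.0826 \cdot 10^{-6}$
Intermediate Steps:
$B{\left(z \right)} = 2 z \left(z + z \left(-151 + 2 z\right)\right)$ ($B{\left(z \right)} = \left(z + z \left(z + \left(-151 + z\right)\right)\right) 2 z = \left(z + z \left(-151 + 2 z\right)\right) 2 z = 2 z \left(z + z \left(-151 + 2 z\right)\right)$)
$u{\left(m,d \right)} = \frac{d + m}{288 + d}$
$\frac{1}{u{\left(166,-177 \right)} + B{\left(54 \right)}} = \frac{1}{\frac{-177 + 166}{288 - 177} + 4 \cdot 54^{2} \left(-75 + 54\right)} = \frac{1}{\frac{1}{111} \left(-11\right) + 4 \cdot 2916 \left(-21\right)} = \frac{1}{\frac{1}{111} \left(-11\right) - 244944} = \frac{1}{- \frac{11}{111} - 244944} = \frac{1}{- \frac{27188795}{111}} = - \frac{111}{27188795}$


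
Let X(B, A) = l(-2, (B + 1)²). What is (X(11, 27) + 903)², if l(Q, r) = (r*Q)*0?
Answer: 815409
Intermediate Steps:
l(Q, r) = 0 (l(Q, r) = (Q*r)*0 = 0)
X(B, A) = 0
(X(11, 27) + 903)² = (0 + 903)² = 903² = 815409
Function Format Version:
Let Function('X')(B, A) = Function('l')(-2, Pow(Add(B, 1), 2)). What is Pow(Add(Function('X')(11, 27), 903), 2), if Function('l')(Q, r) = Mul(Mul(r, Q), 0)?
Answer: 815409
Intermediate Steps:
Function('l')(Q, r) = 0 (Function('l')(Q, r) = Mul(Mul(Q, r), 0) = 0)
Function('X')(B, A) = 0
Pow(Add(Function('X')(11, 27), 903), 2) = Pow(Add(0, 903), 2) = Pow(903, 2) = 815409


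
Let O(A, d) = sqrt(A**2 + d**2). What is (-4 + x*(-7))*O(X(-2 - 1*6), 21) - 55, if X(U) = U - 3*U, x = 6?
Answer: -55 - 46*sqrt(697) ≈ -1269.4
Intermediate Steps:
X(U) = -2*U
(-4 + x*(-7))*O(X(-2 - 1*6), 21) - 55 = (-4 + 6*(-7))*sqrt((-2*(-2 - 1*6))**2 + 21**2) - 55 = (-4 - 42)*sqrt((-2*(-2 - 6))**2 + 441) - 55 = -46*sqrt((-2*(-8))**2 + 441) - 55 = -46*sqrt(16**2 + 441) - 55 = -46*sqrt(256 + 441) - 55 = -46*sqrt(697) - 55 = -55 - 46*sqrt(697)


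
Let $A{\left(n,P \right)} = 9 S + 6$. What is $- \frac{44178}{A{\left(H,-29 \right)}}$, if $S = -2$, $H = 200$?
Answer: $\frac{7363}{2} \approx 3681.5$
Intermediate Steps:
$A{\left(n,P \right)} = -12$ ($A{\left(n,P \right)} = 9 \left(-2\right) + 6 = -18 + 6 = -12$)
$- \frac{44178}{A{\left(H,-29 \right)}} = - \frac{44178}{-12} = \left(-44178\right) \left(- \frac{1}{12}\right) = \frac{7363}{2}$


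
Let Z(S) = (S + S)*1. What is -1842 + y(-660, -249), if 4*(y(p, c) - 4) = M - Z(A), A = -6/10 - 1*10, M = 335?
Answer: -34979/20 ≈ -1748.9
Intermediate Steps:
A = -53/5 (A = -6*⅒ - 10 = -⅗ - 10 = -53/5 ≈ -10.600)
Z(S) = 2*S (Z(S) = (2*S)*1 = 2*S)
y(p, c) = 1861/20 (y(p, c) = 4 + (335 - 2*(-53)/5)/4 = 4 + (335 - 1*(-106/5))/4 = 4 + (335 + 106/5)/4 = 4 + (¼)*(1781/5) = 4 + 1781/20 = 1861/20)
-1842 + y(-660, -249) = -1842 + 1861/20 = -34979/20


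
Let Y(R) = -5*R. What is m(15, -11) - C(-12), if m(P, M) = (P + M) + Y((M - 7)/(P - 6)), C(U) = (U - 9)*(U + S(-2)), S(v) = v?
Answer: -280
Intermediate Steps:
C(U) = (-9 + U)*(-2 + U) (C(U) = (U - 9)*(U - 2) = (-9 + U)*(-2 + U))
m(P, M) = M + P - 5*(-7 + M)/(-6 + P) (m(P, M) = (P + M) - 5*(M - 7)/(P - 6) = (M + P) - 5*(-7 + M)/(-6 + P) = M + P - 5*(-7 + M)/(-6 + P))
m(15, -11) - C(-12) = (35 - 5*(-11) + (-6 + 15)*(-11 + 15))/(-6 + 15) - (18 + (-12)**2 - 11*(-12)) = (35 + 55 + 9*4)/9 - (18 + 144 + 132) = (35 + 55 + 36)/9 - 1*294 = (1/9)*126 - 294 = 14 - 294 = -280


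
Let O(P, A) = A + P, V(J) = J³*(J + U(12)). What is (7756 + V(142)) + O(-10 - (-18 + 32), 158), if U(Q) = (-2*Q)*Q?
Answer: -418032158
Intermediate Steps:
U(Q) = -2*Q²
V(J) = J³*(-288 + J) (V(J) = J³*(J - 2*12²) = J³*(J - 2*144) = J³*(J - 288) = J³*(-288 + J))
(7756 + V(142)) + O(-10 - (-18 + 32), 158) = (7756 + 142³*(-288 + 142)) + (158 + (-10 - (-18 + 32))) = (7756 + 2863288*(-146)) + (158 + (-10 - 1*14)) = (7756 - 418040048) + (158 + (-10 - 14)) = -418032292 + (158 - 24) = -418032292 + 134 = -418032158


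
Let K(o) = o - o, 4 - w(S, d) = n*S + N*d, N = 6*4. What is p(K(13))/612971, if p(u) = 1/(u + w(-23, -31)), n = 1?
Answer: 1/472600641 ≈ 2.1160e-9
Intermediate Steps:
N = 24
w(S, d) = 4 - S - 24*d (w(S, d) = 4 - (1*S + 24*d) = 4 - (S + 24*d) = 4 + (-S - 24*d) = 4 - S - 24*d)
K(o) = 0
p(u) = 1/(771 + u) (p(u) = 1/(u + (4 - 1*(-23) - 24*(-31))) = 1/(u + (4 + 23 + 744)) = 1/(u + 771) = 1/(771 + u))
p(K(13))/612971 = 1/((771 + 0)*612971) = (1/612971)/771 = (1/771)*(1/612971) = 1/472600641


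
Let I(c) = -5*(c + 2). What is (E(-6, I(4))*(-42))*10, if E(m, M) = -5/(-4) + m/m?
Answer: -945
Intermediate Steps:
I(c) = -10 - 5*c (I(c) = -5*(2 + c) = -10 - 5*c)
E(m, M) = 9/4 (E(m, M) = -5*(-¼) + 1 = 5/4 + 1 = 9/4)
(E(-6, I(4))*(-42))*10 = ((9/4)*(-42))*10 = -189/2*10 = -945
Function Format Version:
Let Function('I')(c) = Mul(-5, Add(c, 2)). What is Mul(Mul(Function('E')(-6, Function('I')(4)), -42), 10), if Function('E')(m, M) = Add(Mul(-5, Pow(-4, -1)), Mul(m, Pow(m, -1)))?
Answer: -945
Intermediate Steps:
Function('I')(c) = Add(-10, Mul(-5, c)) (Function('I')(c) = Mul(-5, Add(2, c)) = Add(-10, Mul(-5, c)))
Function('E')(m, M) = Rational(9, 4) (Function('E')(m, M) = Add(Mul(-5, Rational(-1, 4)), 1) = Add(Rational(5, 4), 1) = Rational(9, 4))
Mul(Mul(Function('E')(-6, Function('I')(4)), -42), 10) = Mul(Mul(Rational(9, 4), -42), 10) = Mul(Rational(-189, 2), 10) = -945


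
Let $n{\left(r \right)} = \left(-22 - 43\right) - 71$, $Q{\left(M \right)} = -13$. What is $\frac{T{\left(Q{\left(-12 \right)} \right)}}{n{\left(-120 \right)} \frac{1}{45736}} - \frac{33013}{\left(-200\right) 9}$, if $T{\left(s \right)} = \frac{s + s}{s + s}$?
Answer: $- \frac{9729379}{30600} \approx -317.95$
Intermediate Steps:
$n{\left(r \right)} = -136$ ($n{\left(r \right)} = -65 - 71 = -136$)
$T{\left(s \right)} = 1$ ($T{\left(s \right)} = \frac{2 s}{2 s} = 2 s \frac{1}{2 s} = 1$)
$\frac{T{\left(Q{\left(-12 \right)} \right)}}{n{\left(-120 \right)} \frac{1}{45736}} - \frac{33013}{\left(-200\right) 9} = 1 \frac{1}{\left(-136\right) \frac{1}{45736}} - \frac{33013}{\left(-200\right) 9} = 1 \frac{1}{\left(-136\right) \frac{1}{45736}} - \frac{33013}{-1800} = 1 \frac{1}{- \frac{17}{5717}} - - \frac{33013}{1800} = 1 \left(- \frac{5717}{17}\right) + \frac{33013}{1800} = - \frac{5717}{17} + \frac{33013}{1800} = - \frac{9729379}{30600}$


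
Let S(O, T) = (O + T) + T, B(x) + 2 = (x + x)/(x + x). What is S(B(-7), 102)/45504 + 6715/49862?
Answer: 157840673/1134460224 ≈ 0.13913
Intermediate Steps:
B(x) = -1 (B(x) = -2 + (x + x)/(x + x) = -2 + (2*x)/((2*x)) = -2 + (2*x)*(1/(2*x)) = -2 + 1 = -1)
S(O, T) = O + 2*T
S(B(-7), 102)/45504 + 6715/49862 = (-1 + 2*102)/45504 + 6715/49862 = (-1 + 204)*(1/45504) + 6715*(1/49862) = 203*(1/45504) + 6715/49862 = 203/45504 + 6715/49862 = 157840673/1134460224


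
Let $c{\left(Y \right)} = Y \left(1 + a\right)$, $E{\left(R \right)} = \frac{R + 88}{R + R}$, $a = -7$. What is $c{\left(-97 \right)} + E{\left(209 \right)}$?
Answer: $\frac{22143}{38} \approx 582.71$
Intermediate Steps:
$E{\left(R \right)} = \frac{88 + R}{2 R}$
$c{\left(Y \right)} = - 6 Y$ ($c{\left(Y \right)} = Y \left(1 - 7\right) = Y \left(-6\right) = - 6 Y$)
$c{\left(-97 \right)} + E{\left(209 \right)} = \left(-6\right) \left(-97\right) + \frac{88 + 209}{2 \cdot 209} = 582 + \frac{1}{2} \cdot \frac{1}{209} \cdot 297 = 582 + \frac{27}{38} = \frac{22143}{38}$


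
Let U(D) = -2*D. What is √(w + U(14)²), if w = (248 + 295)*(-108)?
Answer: 2*I*√14465 ≈ 240.54*I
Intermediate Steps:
w = -58644 (w = 543*(-108) = -58644)
√(w + U(14)²) = √(-58644 + (-2*14)²) = √(-58644 + (-28)²) = √(-58644 + 784) = √(-57860) = 2*I*√14465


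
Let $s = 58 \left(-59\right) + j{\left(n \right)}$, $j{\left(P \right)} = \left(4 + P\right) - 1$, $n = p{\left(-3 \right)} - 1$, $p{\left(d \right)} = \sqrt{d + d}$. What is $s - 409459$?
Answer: $-412879 + i \sqrt{6} \approx -4.1288 \cdot 10^{5} + 2.4495 i$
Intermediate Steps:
$p{\left(d \right)} = \sqrt{2} \sqrt{d}$ ($p{\left(d \right)} = \sqrt{2 d} = \sqrt{2} \sqrt{d}$)
$n = -1 + i \sqrt{6}$ ($n = \sqrt{2} \sqrt{-3} - 1 = \sqrt{2} i \sqrt{3} - 1 = i \sqrt{6} - 1 = -1 + i \sqrt{6} \approx -1.0 + 2.4495 i$)
$j{\left(P \right)} = 3 + P$
$s = -3420 + i \sqrt{6}$ ($s = 58 \left(-59\right) + \left(3 - \left(1 - i \sqrt{6}\right)\right) = -3422 + \left(2 + i \sqrt{6}\right) = -3420 + i \sqrt{6} \approx -3420.0 + 2.4495 i$)
$s - 409459 = \left(-3420 + i \sqrt{6}\right) - 409459 = -412879 + i \sqrt{6}$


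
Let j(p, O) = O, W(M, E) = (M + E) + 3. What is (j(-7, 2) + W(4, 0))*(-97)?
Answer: -873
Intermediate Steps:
W(M, E) = 3 + E + M (W(M, E) = (E + M) + 3 = 3 + E + M)
(j(-7, 2) + W(4, 0))*(-97) = (2 + (3 + 0 + 4))*(-97) = (2 + 7)*(-97) = 9*(-97) = -873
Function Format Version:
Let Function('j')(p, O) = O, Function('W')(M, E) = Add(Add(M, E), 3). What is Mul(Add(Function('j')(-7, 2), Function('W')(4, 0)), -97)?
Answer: -873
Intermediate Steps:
Function('W')(M, E) = Add(3, E, M) (Function('W')(M, E) = Add(Add(E, M), 3) = Add(3, E, M))
Mul(Add(Function('j')(-7, 2), Function('W')(4, 0)), -97) = Mul(Add(2, Add(3, 0, 4)), -97) = Mul(Add(2, 7), -97) = Mul(9, -97) = -873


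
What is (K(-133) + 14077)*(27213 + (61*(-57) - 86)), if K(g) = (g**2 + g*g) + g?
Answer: 1166465300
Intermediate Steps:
K(g) = g + 2*g**2 (K(g) = (g**2 + g**2) + g = 2*g**2 + g = g + 2*g**2)
(K(-133) + 14077)*(27213 + (61*(-57) - 86)) = (-133*(1 + 2*(-133)) + 14077)*(27213 + (61*(-57) - 86)) = (-133*(1 - 266) + 14077)*(27213 + (-3477 - 86)) = (-133*(-265) + 14077)*(27213 - 3563) = (35245 + 14077)*23650 = 49322*23650 = 1166465300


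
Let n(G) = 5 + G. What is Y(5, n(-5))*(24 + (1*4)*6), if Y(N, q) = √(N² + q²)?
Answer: 240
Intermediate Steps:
Y(5, n(-5))*(24 + (1*4)*6) = √(5² + (5 - 5)²)*(24 + (1*4)*6) = √(25 + 0²)*(24 + 4*6) = √(25 + 0)*(24 + 24) = √25*48 = 5*48 = 240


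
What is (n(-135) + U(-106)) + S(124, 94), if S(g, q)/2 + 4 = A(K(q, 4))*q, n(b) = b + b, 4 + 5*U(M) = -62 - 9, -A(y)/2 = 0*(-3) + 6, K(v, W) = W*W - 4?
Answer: -2549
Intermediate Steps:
K(v, W) = -4 + W² (K(v, W) = W² - 4 = -4 + W²)
A(y) = -12 (A(y) = -2*(0*(-3) + 6) = -2*(0 + 6) = -2*6 = -12)
U(M) = -15 (U(M) = -⅘ + (-62 - 9)/5 = -⅘ + (⅕)*(-71) = -⅘ - 71/5 = -15)
n(b) = 2*b
S(g, q) = -8 - 24*q (S(g, q) = -8 + 2*(-12*q) = -8 - 24*q)
(n(-135) + U(-106)) + S(124, 94) = (2*(-135) - 15) + (-8 - 24*94) = (-270 - 15) + (-8 - 2256) = -285 - 2264 = -2549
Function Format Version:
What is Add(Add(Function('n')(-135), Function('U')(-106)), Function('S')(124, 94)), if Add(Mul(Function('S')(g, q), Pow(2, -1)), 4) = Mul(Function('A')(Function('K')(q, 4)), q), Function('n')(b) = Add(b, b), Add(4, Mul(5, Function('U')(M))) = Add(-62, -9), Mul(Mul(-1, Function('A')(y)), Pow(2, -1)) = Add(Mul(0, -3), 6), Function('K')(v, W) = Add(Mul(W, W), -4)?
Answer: -2549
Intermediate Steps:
Function('K')(v, W) = Add(-4, Pow(W, 2)) (Function('K')(v, W) = Add(Pow(W, 2), -4) = Add(-4, Pow(W, 2)))
Function('A')(y) = -12 (Function('A')(y) = Mul(-2, Add(Mul(0, -3), 6)) = Mul(-2, Add(0, 6)) = Mul(-2, 6) = -12)
Function('U')(M) = -15 (Function('U')(M) = Add(Rational(-4, 5), Mul(Rational(1, 5), Add(-62, -9))) = Add(Rational(-4, 5), Mul(Rational(1, 5), -71)) = Add(Rational(-4, 5), Rational(-71, 5)) = -15)
Function('n')(b) = Mul(2, b)
Function('S')(g, q) = Add(-8, Mul(-24, q)) (Function('S')(g, q) = Add(-8, Mul(2, Mul(-12, q))) = Add(-8, Mul(-24, q)))
Add(Add(Function('n')(-135), Function('U')(-106)), Function('S')(124, 94)) = Add(Add(Mul(2, -135), -15), Add(-8, Mul(-24, 94))) = Add(Add(-270, -15), Add(-8, -2256)) = Add(-285, -2264) = -2549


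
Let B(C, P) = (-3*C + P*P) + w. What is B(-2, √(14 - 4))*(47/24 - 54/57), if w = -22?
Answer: -461/76 ≈ -6.0658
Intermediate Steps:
B(C, P) = -22 + P² - 3*C (B(C, P) = (-3*C + P*P) - 22 = (-3*C + P²) - 22 = (P² - 3*C) - 22 = -22 + P² - 3*C)
B(-2, √(14 - 4))*(47/24 - 54/57) = (-22 + (√(14 - 4))² - 3*(-2))*(47/24 - 54/57) = (-22 + (√10)² + 6)*(47*(1/24) - 54*1/57) = (-22 + 10 + 6)*(47/24 - 18/19) = -6*461/456 = -461/76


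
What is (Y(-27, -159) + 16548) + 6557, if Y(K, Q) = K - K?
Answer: 23105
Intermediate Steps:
Y(K, Q) = 0
(Y(-27, -159) + 16548) + 6557 = (0 + 16548) + 6557 = 16548 + 6557 = 23105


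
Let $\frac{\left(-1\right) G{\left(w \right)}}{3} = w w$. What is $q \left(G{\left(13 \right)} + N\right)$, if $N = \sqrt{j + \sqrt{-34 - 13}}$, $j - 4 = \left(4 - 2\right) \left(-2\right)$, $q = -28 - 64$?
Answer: $46644 - 92 \sqrt[4]{47} \sqrt{i} \approx 46474.0 - 170.33 i$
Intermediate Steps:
$G{\left(w \right)} = - 3 w^{2}$ ($G{\left(w \right)} = - 3 w w = - 3 w^{2}$)
$q = -92$ ($q = -28 - 64 = -92$)
$j = 0$ ($j = 4 + \left(4 - 2\right) \left(-2\right) = 4 + 2 \left(-2\right) = 4 - 4 = 0$)
$N = \sqrt[4]{47} \sqrt{i}$ ($N = \sqrt{0 + \sqrt{-34 - 13}} = \sqrt{0 + \sqrt{-47}} = \sqrt{0 + i \sqrt{47}} = \sqrt{i \sqrt{47}} = \sqrt[4]{47} \sqrt{i} \approx 1.8514 + 1.8514 i$)
$q \left(G{\left(13 \right)} + N\right) = - 92 \left(- 3 \cdot 13^{2} + \sqrt[4]{47} \sqrt{i}\right) = - 92 \left(\left(-3\right) 169 + \sqrt[4]{47} \sqrt{i}\right) = - 92 \left(-507 + \sqrt[4]{47} \sqrt{i}\right) = 46644 - 92 \sqrt[4]{47} \sqrt{i}$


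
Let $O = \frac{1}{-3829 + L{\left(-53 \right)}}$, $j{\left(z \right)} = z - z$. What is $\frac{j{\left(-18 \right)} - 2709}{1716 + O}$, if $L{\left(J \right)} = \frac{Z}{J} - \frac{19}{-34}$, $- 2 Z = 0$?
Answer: $- \frac{352622403}{223366538} \approx -1.5787$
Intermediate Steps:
$j{\left(z \right)} = 0$
$Z = 0$ ($Z = \left(- \frac{1}{2}\right) 0 = 0$)
$L{\left(J \right)} = \frac{19}{34}$ ($L{\left(J \right)} = \frac{0}{J} - \frac{19}{-34} = 0 - - \frac{19}{34} = 0 + \frac{19}{34} = \frac{19}{34}$)
$O = - \frac{34}{130167}$ ($O = \frac{1}{-3829 + \frac{19}{34}} = \frac{1}{- \frac{130167}{34}} = - \frac{34}{130167} \approx -0.0002612$)
$\frac{j{\left(-18 \right)} - 2709}{1716 + O} = \frac{0 - 2709}{1716 - \frac{34}{130167}} = - \frac{2709}{\frac{223366538}{130167}} = \left(-2709\right) \frac{130167}{223366538} = - \frac{352622403}{223366538}$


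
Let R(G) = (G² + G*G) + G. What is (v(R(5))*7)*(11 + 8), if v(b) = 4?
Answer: 532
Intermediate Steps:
R(G) = G + 2*G² (R(G) = (G² + G²) + G = 2*G² + G = G + 2*G²)
(v(R(5))*7)*(11 + 8) = (4*7)*(11 + 8) = 28*19 = 532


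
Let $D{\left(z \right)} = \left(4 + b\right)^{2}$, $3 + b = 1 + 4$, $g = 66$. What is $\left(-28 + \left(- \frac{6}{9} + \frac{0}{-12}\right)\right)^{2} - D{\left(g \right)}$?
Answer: $\frac{7072}{9} \approx 785.78$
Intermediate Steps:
$b = 2$ ($b = -3 + \left(1 + 4\right) = -3 + 5 = 2$)
$D{\left(z \right)} = 36$ ($D{\left(z \right)} = \left(4 + 2\right)^{2} = 6^{2} = 36$)
$\left(-28 + \left(- \frac{6}{9} + \frac{0}{-12}\right)\right)^{2} - D{\left(g \right)} = \left(-28 + \left(- \frac{6}{9} + \frac{0}{-12}\right)\right)^{2} - 36 = \left(-28 + \left(\left(-6\right) \frac{1}{9} + 0 \left(- \frac{1}{12}\right)\right)\right)^{2} - 36 = \left(-28 + \left(- \frac{2}{3} + 0\right)\right)^{2} - 36 = \left(-28 - \frac{2}{3}\right)^{2} - 36 = \left(- \frac{86}{3}\right)^{2} - 36 = \frac{7396}{9} - 36 = \frac{7072}{9}$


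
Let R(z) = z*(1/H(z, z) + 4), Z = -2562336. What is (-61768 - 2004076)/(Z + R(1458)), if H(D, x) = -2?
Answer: 2065844/2557233 ≈ 0.80784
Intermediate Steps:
R(z) = 7*z/2 (R(z) = z*(1/(-2) + 4) = z*(-½ + 4) = z*(7/2) = 7*z/2)
(-61768 - 2004076)/(Z + R(1458)) = (-61768 - 2004076)/(-2562336 + (7/2)*1458) = -2065844/(-2562336 + 5103) = -2065844/(-2557233) = -2065844*(-1/2557233) = 2065844/2557233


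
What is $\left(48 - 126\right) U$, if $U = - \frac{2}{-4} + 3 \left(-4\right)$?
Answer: $897$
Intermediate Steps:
$U = - \frac{23}{2}$ ($U = \left(-2\right) \left(- \frac{1}{4}\right) - 12 = \frac{1}{2} - 12 = - \frac{23}{2} \approx -11.5$)
$\left(48 - 126\right) U = \left(48 - 126\right) \left(- \frac{23}{2}\right) = \left(-78\right) \left(- \frac{23}{2}\right) = 897$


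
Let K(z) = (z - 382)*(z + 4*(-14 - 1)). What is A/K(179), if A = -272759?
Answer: 272759/24157 ≈ 11.291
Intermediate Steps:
K(z) = (-382 + z)*(-60 + z) (K(z) = (-382 + z)*(z + 4*(-15)) = (-382 + z)*(z - 60) = (-382 + z)*(-60 + z))
A/K(179) = -272759/(22920 + 179² - 442*179) = -272759/(22920 + 32041 - 79118) = -272759/(-24157) = -272759*(-1/24157) = 272759/24157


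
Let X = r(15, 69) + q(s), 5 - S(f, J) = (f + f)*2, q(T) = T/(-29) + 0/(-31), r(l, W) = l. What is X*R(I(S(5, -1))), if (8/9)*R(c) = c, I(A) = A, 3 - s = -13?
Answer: -56565/232 ≈ -243.81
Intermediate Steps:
s = 16 (s = 3 - 1*(-13) = 3 + 13 = 16)
q(T) = -T/29 (q(T) = T*(-1/29) + 0*(-1/31) = -T/29 + 0 = -T/29)
S(f, J) = 5 - 4*f (S(f, J) = 5 - (f + f)*2 = 5 - 2*f*2 = 5 - 4*f)
R(c) = 9*c/8
X = 419/29 (X = 15 - 1/29*16 = 15 - 16/29 = 419/29 ≈ 14.448)
X*R(I(S(5, -1))) = 419*(9*(5 - 4*5)/8)/29 = 419*(9*(5 - 20)/8)/29 = 419*((9/8)*(-15))/29 = (419/29)*(-135/8) = -56565/232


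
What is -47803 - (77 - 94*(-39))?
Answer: -51546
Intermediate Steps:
-47803 - (77 - 94*(-39)) = -47803 - (77 + 3666) = -47803 - 1*3743 = -47803 - 3743 = -51546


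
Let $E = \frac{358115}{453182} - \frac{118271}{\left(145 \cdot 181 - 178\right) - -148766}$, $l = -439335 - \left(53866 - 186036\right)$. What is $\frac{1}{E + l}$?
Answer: $- \frac{79231168606}{24337032892830517} \approx -3.2556 \cdot 10^{-6}$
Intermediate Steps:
$l = -307165$ ($l = -439335 - -132170 = -439335 + 132170 = -307165$)
$E = \frac{9012031473}{79231168606}$ ($E = 358115 \cdot \frac{1}{453182} - \frac{118271}{\left(26245 - 178\right) + 148766} = \frac{358115}{453182} - \frac{118271}{26067 + 148766} = \frac{358115}{453182} - \frac{118271}{174833} = \frac{9012031473}{79231168606} \approx 0.11374$)
$\frac{1}{E + l} = \frac{1}{\frac{9012031473}{79231168606} - 307165} = \frac{1}{- \frac{24337032892830517}{79231168606}} = - \frac{79231168606}{24337032892830517}$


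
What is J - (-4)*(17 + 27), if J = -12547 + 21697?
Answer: 9326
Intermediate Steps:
J = 9150
J - (-4)*(17 + 27) = 9150 - (-4)*(17 + 27) = 9150 - (-4)*44 = 9150 - 1*(-176) = 9150 + 176 = 9326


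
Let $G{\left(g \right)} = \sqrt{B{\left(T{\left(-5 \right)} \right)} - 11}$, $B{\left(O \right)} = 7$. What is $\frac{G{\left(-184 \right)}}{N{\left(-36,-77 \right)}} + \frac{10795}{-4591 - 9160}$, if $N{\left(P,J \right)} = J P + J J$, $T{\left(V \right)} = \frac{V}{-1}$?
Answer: $- \frac{10795}{13751} + \frac{2 i}{8701} \approx -0.78503 + 0.00022986 i$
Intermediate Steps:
$T{\left(V \right)} = - V$ ($T{\left(V \right)} = V \left(-1\right) = - V$)
$G{\left(g \right)} = 2 i$ ($G{\left(g \right)} = \sqrt{7 - 11} = \sqrt{-4} = 2 i$)
$N{\left(P,J \right)} = J^{2} + J P$ ($N{\left(P,J \right)} = J P + J^{2} = J^{2} + J P$)
$\frac{G{\left(-184 \right)}}{N{\left(-36,-77 \right)}} + \frac{10795}{-4591 - 9160} = \frac{2 i}{\left(-77\right) \left(-77 - 36\right)} + \frac{10795}{-4591 - 9160} = \frac{2 i}{\left(-77\right) \left(-113\right)} + \frac{10795}{-13751} = \frac{2 i}{8701} + 10795 \left(- \frac{1}{13751}\right) = 2 i \frac{1}{8701} - \frac{10795}{13751} = \frac{2 i}{8701} - \frac{10795}{13751} = - \frac{10795}{13751} + \frac{2 i}{8701}$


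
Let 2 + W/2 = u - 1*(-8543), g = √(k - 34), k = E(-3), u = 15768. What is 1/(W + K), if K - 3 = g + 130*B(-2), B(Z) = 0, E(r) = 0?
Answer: 48621/2364001675 - I*√34/2364001675 ≈ 2.0567e-5 - 2.4666e-9*I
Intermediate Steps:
k = 0
g = I*√34 (g = √(0 - 34) = √(-34) = I*√34 ≈ 5.8309*I)
K = 3 + I*√34 (K = 3 + (I*√34 + 130*0) = 3 + (I*√34 + 0) = 3 + I*√34 ≈ 3.0 + 5.831*I)
W = 48618 (W = -4 + 2*(15768 - 1*(-8543)) = -4 + 2*(15768 + 8543) = -4 + 2*24311 = -4 + 48622 = 48618)
1/(W + K) = 1/(48618 + (3 + I*√34)) = 1/(48621 + I*√34)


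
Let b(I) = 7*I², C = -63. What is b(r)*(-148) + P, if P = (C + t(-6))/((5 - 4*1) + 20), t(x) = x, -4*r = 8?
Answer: -29031/7 ≈ -4147.3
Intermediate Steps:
r = -2 (r = -¼*8 = -2)
P = -23/7 (P = (-63 - 6)/((5 - 4*1) + 20) = -69/((5 - 4) + 20) = -69/(1 + 20) = -69/21 = -69*1/21 = -23/7 ≈ -3.2857)
b(r)*(-148) + P = (7*(-2)²)*(-148) - 23/7 = (7*4)*(-148) - 23/7 = 28*(-148) - 23/7 = -4144 - 23/7 = -29031/7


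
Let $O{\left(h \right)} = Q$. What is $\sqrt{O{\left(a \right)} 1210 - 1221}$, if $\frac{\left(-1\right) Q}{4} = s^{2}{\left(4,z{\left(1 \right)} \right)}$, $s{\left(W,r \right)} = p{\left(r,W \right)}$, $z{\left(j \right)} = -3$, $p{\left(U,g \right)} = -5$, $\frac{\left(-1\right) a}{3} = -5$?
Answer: $i \sqrt{122221} \approx 349.6 i$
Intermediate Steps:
$a = 15$ ($a = \left(-3\right) \left(-5\right) = 15$)
$s{\left(W,r \right)} = -5$
$Q = -100$ ($Q = - 4 \left(-5\right)^{2} = \left(-4\right) 25 = -100$)
$O{\left(h \right)} = -100$
$\sqrt{O{\left(a \right)} 1210 - 1221} = \sqrt{\left(-100\right) 1210 - 1221} = \sqrt{-121000 - 1221} = \sqrt{-122221} = i \sqrt{122221}$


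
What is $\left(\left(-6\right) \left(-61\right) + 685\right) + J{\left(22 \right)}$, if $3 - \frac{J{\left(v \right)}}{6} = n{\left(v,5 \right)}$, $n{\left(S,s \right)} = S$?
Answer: $937$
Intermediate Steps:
$J{\left(v \right)} = 18 - 6 v$
$\left(\left(-6\right) \left(-61\right) + 685\right) + J{\left(22 \right)} = \left(\left(-6\right) \left(-61\right) + 685\right) + \left(18 - 132\right) = \left(366 + 685\right) + \left(18 - 132\right) = 1051 - 114 = 937$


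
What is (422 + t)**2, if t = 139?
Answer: 314721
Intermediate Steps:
(422 + t)**2 = (422 + 139)**2 = 561**2 = 314721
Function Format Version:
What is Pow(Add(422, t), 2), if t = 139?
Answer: 314721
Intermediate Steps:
Pow(Add(422, t), 2) = Pow(Add(422, 139), 2) = Pow(561, 2) = 314721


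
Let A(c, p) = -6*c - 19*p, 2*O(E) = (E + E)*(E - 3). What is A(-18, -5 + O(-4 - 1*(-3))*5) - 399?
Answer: -576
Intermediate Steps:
O(E) = E*(-3 + E) (O(E) = ((E + E)*(E - 3))/2 = ((2*E)*(-3 + E))/2 = (2*E*(-3 + E))/2 = E*(-3 + E))
A(c, p) = -19*p - 6*c
A(-18, -5 + O(-4 - 1*(-3))*5) - 399 = (-19*(-5 + ((-4 - 1*(-3))*(-3 + (-4 - 1*(-3))))*5) - 6*(-18)) - 399 = (-19*(-5 + ((-4 + 3)*(-3 + (-4 + 3)))*5) + 108) - 399 = (-19*(-5 - (-3 - 1)*5) + 108) - 399 = (-19*(-5 - 1*(-4)*5) + 108) - 399 = (-19*(-5 + 4*5) + 108) - 399 = (-19*(-5 + 20) + 108) - 399 = (-19*15 + 108) - 399 = (-285 + 108) - 399 = -177 - 399 = -576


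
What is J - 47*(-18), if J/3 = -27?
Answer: 765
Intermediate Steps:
J = -81 (J = 3*(-27) = -81)
J - 47*(-18) = -81 - 47*(-18) = -81 + 846 = 765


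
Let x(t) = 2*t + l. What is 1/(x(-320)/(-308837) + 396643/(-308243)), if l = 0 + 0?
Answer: -7322834107/9407750667 ≈ -0.77838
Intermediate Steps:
l = 0
x(t) = 2*t (x(t) = 2*t + 0 = 2*t)
1/(x(-320)/(-308837) + 396643/(-308243)) = 1/((2*(-320))/(-308837) + 396643/(-308243)) = 1/(-640*(-1/308837) + 396643*(-1/308243)) = 1/(640/308837 - 30511/23711) = 1/(-9407750667/7322834107) = -7322834107/9407750667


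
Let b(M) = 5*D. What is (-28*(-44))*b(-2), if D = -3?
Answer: -18480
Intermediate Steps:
b(M) = -15 (b(M) = 5*(-3) = -15)
(-28*(-44))*b(-2) = -28*(-44)*(-15) = 1232*(-15) = -18480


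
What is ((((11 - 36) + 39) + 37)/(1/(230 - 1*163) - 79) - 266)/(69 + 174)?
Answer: -470363/428652 ≈ -1.0973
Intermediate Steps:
((((11 - 36) + 39) + 37)/(1/(230 - 1*163) - 79) - 266)/(69 + 174) = (((-25 + 39) + 37)/(1/(230 - 163) - 79) - 266)/243 = ((14 + 37)/(1/67 - 79) - 266)*(1/243) = (51/(1/67 - 79) - 266)*(1/243) = (51/(-5292/67) - 266)*(1/243) = (51*(-67/5292) - 266)*(1/243) = (-1139/1764 - 266)*(1/243) = -470363/1764*1/243 = -470363/428652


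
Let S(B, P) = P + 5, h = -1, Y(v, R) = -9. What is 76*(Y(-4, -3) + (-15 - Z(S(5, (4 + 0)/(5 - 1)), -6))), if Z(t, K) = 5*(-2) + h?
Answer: -988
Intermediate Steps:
S(B, P) = 5 + P
Z(t, K) = -11 (Z(t, K) = 5*(-2) - 1 = -10 - 1 = -11)
76*(Y(-4, -3) + (-15 - Z(S(5, (4 + 0)/(5 - 1)), -6))) = 76*(-9 + (-15 - 1*(-11))) = 76*(-9 + (-15 + 11)) = 76*(-9 - 4) = 76*(-13) = -988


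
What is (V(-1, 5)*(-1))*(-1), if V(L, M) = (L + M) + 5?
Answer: 9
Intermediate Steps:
V(L, M) = 5 + L + M
(V(-1, 5)*(-1))*(-1) = ((5 - 1 + 5)*(-1))*(-1) = (9*(-1))*(-1) = -9*(-1) = 9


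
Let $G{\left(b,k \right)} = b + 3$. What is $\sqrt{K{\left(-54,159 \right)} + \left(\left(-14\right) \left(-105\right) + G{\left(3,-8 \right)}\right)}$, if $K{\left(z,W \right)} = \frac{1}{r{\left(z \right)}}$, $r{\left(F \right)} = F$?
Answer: $\frac{\sqrt{478218}}{18} \approx 38.419$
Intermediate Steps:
$G{\left(b,k \right)} = 3 + b$
$K{\left(z,W \right)} = \frac{1}{z}$
$\sqrt{K{\left(-54,159 \right)} + \left(\left(-14\right) \left(-105\right) + G{\left(3,-8 \right)}\right)} = \sqrt{\frac{1}{-54} + \left(\left(-14\right) \left(-105\right) + \left(3 + 3\right)\right)} = \sqrt{- \frac{1}{54} + \left(1470 + 6\right)} = \sqrt{- \frac{1}{54} + 1476} = \sqrt{\frac{79703}{54}} = \frac{\sqrt{478218}}{18}$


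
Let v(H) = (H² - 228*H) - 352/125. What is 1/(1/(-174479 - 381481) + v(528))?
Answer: 13899000/2201562460391 ≈ 6.3132e-6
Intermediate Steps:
v(H) = -352/125 + H² - 228*H (v(H) = (H² - 228*H) - 352*1/125 = (H² - 228*H) - 352/125 = -352/125 + H² - 228*H)
1/(1/(-174479 - 381481) + v(528)) = 1/(1/(-174479 - 381481) + (-352/125 + 528² - 228*528)) = 1/(1/(-555960) + (-352/125 + 278784 - 120384)) = 1/(-1/555960 + 19799648/125) = 1/(2201562460391/13899000) = 13899000/2201562460391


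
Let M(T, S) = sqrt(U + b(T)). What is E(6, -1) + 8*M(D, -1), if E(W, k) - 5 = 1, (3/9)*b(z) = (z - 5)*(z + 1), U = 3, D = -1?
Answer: 6 + 8*sqrt(3) ≈ 19.856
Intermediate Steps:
b(z) = 3*(1 + z)*(-5 + z) (b(z) = 3*((z - 5)*(z + 1)) = 3*((-5 + z)*(1 + z)) = 3*((1 + z)*(-5 + z)) = 3*(1 + z)*(-5 + z))
E(W, k) = 6 (E(W, k) = 5 + 1 = 6)
M(T, S) = sqrt(-12 - 12*T + 3*T**2) (M(T, S) = sqrt(3 + (-15 - 12*T + 3*T**2)) = sqrt(-12 - 12*T + 3*T**2))
E(6, -1) + 8*M(D, -1) = 6 + 8*sqrt(-12 - 12*(-1) + 3*(-1)**2) = 6 + 8*sqrt(-12 + 12 + 3*1) = 6 + 8*sqrt(-12 + 12 + 3) = 6 + 8*sqrt(3)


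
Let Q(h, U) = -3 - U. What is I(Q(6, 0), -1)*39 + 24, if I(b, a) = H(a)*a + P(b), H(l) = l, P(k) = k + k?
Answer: -171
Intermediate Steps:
P(k) = 2*k
I(b, a) = a² + 2*b (I(b, a) = a*a + 2*b = a² + 2*b)
I(Q(6, 0), -1)*39 + 24 = ((-1)² + 2*(-3 - 1*0))*39 + 24 = (1 + 2*(-3 + 0))*39 + 24 = (1 + 2*(-3))*39 + 24 = (1 - 6)*39 + 24 = -5*39 + 24 = -195 + 24 = -171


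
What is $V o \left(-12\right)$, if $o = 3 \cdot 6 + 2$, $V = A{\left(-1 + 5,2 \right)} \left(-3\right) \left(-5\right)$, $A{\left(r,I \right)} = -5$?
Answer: $18000$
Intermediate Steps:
$V = -75$ ($V = \left(-5\right) \left(-3\right) \left(-5\right) = 15 \left(-5\right) = -75$)
$o = 20$ ($o = 18 + 2 = 20$)
$V o \left(-12\right) = \left(-75\right) 20 \left(-12\right) = \left(-1500\right) \left(-12\right) = 18000$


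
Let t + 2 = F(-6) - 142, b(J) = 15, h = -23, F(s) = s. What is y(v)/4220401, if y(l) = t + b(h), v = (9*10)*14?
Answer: -135/4220401 ≈ -3.1987e-5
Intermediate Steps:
v = 1260 (v = 90*14 = 1260)
t = -150 (t = -2 + (-6 - 142) = -2 - 148 = -150)
y(l) = -135 (y(l) = -150 + 15 = -135)
y(v)/4220401 = -135/4220401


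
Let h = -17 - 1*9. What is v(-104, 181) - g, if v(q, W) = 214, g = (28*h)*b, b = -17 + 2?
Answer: -10706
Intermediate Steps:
h = -26 (h = -17 - 9 = -26)
b = -15
g = 10920 (g = (28*(-26))*(-15) = -728*(-15) = 10920)
v(-104, 181) - g = 214 - 1*10920 = 214 - 10920 = -10706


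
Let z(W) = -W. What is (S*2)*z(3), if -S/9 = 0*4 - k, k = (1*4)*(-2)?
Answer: 432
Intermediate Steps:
k = -8 (k = 4*(-2) = -8)
S = -72 (S = -9*(0*4 - 1*(-8)) = -9*(0 + 8) = -9*8 = -72)
(S*2)*z(3) = (-72*2)*(-1*3) = -144*(-3) = 432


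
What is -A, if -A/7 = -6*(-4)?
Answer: 168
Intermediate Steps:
A = -168 (A = -(-42)*(-4) = -7*24 = -168)
-A = -1*(-168) = 168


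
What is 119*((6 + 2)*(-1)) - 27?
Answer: -979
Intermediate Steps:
119*((6 + 2)*(-1)) - 27 = 119*(8*(-1)) - 27 = 119*(-8) - 27 = -952 - 27 = -979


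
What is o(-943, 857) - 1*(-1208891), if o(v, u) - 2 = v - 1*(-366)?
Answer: 1208316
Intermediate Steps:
o(v, u) = 368 + v (o(v, u) = 2 + (v - 1*(-366)) = 2 + (v + 366) = 2 + (366 + v) = 368 + v)
o(-943, 857) - 1*(-1208891) = (368 - 943) - 1*(-1208891) = -575 + 1208891 = 1208316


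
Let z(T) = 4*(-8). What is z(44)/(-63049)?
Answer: 32/63049 ≈ 0.00050754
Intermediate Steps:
z(T) = -32
z(44)/(-63049) = -32/(-63049) = -32*(-1/63049) = 32/63049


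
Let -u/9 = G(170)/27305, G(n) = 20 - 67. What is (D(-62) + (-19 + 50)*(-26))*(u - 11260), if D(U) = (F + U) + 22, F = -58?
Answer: 277938304808/27305 ≈ 1.0179e+7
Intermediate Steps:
G(n) = -47
u = 423/27305 (u = -(-423)/27305 = -9*(-47/27305) = 423/27305 ≈ 0.015492)
D(U) = -36 + U (D(U) = (-58 + U) + 22 = -36 + U)
(D(-62) + (-19 + 50)*(-26))*(u - 11260) = ((-36 - 62) + (-19 + 50)*(-26))*(423/27305 - 11260) = (-98 + 31*(-26))*(-307453877/27305) = (-98 - 806)*(-307453877/27305) = -904*(-307453877/27305) = 277938304808/27305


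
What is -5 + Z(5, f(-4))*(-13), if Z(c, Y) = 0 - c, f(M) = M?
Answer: 60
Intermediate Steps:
Z(c, Y) = -c
-5 + Z(5, f(-4))*(-13) = -5 - 1*5*(-13) = -5 - 5*(-13) = -5 + 65 = 60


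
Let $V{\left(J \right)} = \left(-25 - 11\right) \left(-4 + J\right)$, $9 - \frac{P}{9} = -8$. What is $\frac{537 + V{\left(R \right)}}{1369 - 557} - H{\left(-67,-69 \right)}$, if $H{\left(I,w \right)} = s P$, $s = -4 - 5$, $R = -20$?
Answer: $\frac{1119525}{812} \approx 1378.7$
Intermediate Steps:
$s = -9$
$P = 153$ ($P = 81 - -72 = 81 + 72 = 153$)
$V{\left(J \right)} = 144 - 36 J$ ($V{\left(J \right)} = - 36 \left(-4 + J\right) = 144 - 36 J$)
$H{\left(I,w \right)} = -1377$ ($H{\left(I,w \right)} = \left(-9\right) 153 = -1377$)
$\frac{537 + V{\left(R \right)}}{1369 - 557} - H{\left(-67,-69 \right)} = \frac{537 + \left(144 - -720\right)}{1369 - 557} - -1377 = \frac{537 + \left(144 + 720\right)}{812} + 1377 = \left(537 + 864\right) \frac{1}{812} + 1377 = 1401 \cdot \frac{1}{812} + 1377 = \frac{1401}{812} + 1377 = \frac{1119525}{812}$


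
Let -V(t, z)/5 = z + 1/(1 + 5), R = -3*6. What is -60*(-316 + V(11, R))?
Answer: 13610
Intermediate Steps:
R = -18
V(t, z) = -⅚ - 5*z (V(t, z) = -5*(z + 1/(1 + 5)) = -5*(z + 1/6) = -5*(z + ⅙) = -5*(⅙ + z) = -⅚ - 5*z)
-60*(-316 + V(11, R)) = -60*(-316 + (-⅚ - 5*(-18))) = -60*(-316 + (-⅚ + 90)) = -60*(-316 + 535/6) = -60*(-1361/6) = 13610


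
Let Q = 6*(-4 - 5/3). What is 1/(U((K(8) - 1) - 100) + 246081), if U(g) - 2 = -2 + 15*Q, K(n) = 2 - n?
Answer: 1/245571 ≈ 4.0721e-6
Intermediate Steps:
Q = -34 (Q = 6*(-4 - 5*⅓) = 6*(-4 - 5/3) = 6*(-17/3) = -34)
U(g) = -510 (U(g) = 2 + (-2 + 15*(-34)) = 2 + (-2 - 510) = 2 - 512 = -510)
1/(U((K(8) - 1) - 100) + 246081) = 1/(-510 + 246081) = 1/245571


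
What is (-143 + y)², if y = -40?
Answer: 33489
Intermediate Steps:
(-143 + y)² = (-143 - 40)² = (-183)² = 33489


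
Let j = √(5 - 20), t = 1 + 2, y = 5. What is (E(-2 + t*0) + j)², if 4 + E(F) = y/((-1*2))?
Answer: 109/4 - 13*I*√15 ≈ 27.25 - 50.349*I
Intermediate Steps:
t = 3
E(F) = -13/2 (E(F) = -4 + 5/((-1*2)) = -4 + 5/(-2) = -4 + 5*(-½) = -4 - 5/2 = -13/2)
j = I*√15 (j = √(-15) = I*√15 ≈ 3.873*I)
(E(-2 + t*0) + j)² = (-13/2 + I*√15)²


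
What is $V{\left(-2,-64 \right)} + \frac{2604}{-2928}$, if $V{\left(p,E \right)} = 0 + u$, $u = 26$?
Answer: $\frac{6127}{244} \approx 25.111$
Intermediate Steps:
$V{\left(p,E \right)} = 26$ ($V{\left(p,E \right)} = 0 + 26 = 26$)
$V{\left(-2,-64 \right)} + \frac{2604}{-2928} = 26 + \frac{2604}{-2928} = 26 + 2604 \left(- \frac{1}{2928}\right) = 26 - \frac{217}{244} = \frac{6127}{244}$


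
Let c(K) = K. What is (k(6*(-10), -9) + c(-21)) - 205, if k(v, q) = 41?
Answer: -185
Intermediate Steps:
(k(6*(-10), -9) + c(-21)) - 205 = (41 - 21) - 205 = 20 - 205 = -185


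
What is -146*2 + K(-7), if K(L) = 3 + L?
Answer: -296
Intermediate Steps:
-146*2 + K(-7) = -146*2 + (3 - 7) = -292 - 4 = -296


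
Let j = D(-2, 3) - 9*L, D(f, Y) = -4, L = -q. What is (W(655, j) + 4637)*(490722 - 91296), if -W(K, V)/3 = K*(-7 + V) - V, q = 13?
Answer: -81208897764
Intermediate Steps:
L = -13 (L = -1*13 = -13)
j = 113 (j = -4 - 9*(-13) = -4 + 117 = 113)
W(K, V) = 3*V - 3*K*(-7 + V) (W(K, V) = -3*(K*(-7 + V) - V) = -3*(-V + K*(-7 + V)) = 3*V - 3*K*(-7 + V))
(W(655, j) + 4637)*(490722 - 91296) = ((3*113 + 21*655 - 3*655*113) + 4637)*(490722 - 91296) = ((339 + 13755 - 222045) + 4637)*399426 = (-207951 + 4637)*399426 = -203314*399426 = -81208897764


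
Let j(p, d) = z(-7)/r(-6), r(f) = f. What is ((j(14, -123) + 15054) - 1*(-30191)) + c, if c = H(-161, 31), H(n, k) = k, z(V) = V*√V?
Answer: 45276 + 7*I*√7/6 ≈ 45276.0 + 3.0867*I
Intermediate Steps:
z(V) = V^(3/2)
c = 31
j(p, d) = 7*I*√7/6 (j(p, d) = (-7)^(3/2)/(-6) = -7*I*√7*(-⅙) = 7*I*√7/6)
((j(14, -123) + 15054) - 1*(-30191)) + c = ((7*I*√7/6 + 15054) - 1*(-30191)) + 31 = ((15054 + 7*I*√7/6) + 30191) + 31 = (45245 + 7*I*√7/6) + 31 = 45276 + 7*I*√7/6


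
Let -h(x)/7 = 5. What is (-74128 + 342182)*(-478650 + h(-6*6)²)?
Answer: -127975680950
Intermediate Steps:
h(x) = -35 (h(x) = -7*5 = -35)
(-74128 + 342182)*(-478650 + h(-6*6)²) = (-74128 + 342182)*(-478650 + (-35)²) = 268054*(-478650 + 1225) = 268054*(-477425) = -127975680950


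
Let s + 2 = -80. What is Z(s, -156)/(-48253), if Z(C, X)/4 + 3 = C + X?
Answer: 964/48253 ≈ 0.019978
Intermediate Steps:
s = -82 (s = -2 - 80 = -82)
Z(C, X) = -12 + 4*C + 4*X (Z(C, X) = -12 + 4*(C + X) = -12 + (4*C + 4*X) = -12 + 4*C + 4*X)
Z(s, -156)/(-48253) = (-12 + 4*(-82) + 4*(-156))/(-48253) = (-12 - 328 - 624)*(-1/48253) = -964*(-1/48253) = 964/48253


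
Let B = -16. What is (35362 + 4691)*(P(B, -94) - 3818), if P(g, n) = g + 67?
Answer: -150879651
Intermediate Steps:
P(g, n) = 67 + g
(35362 + 4691)*(P(B, -94) - 3818) = (35362 + 4691)*((67 - 16) - 3818) = 40053*(51 - 3818) = 40053*(-3767) = -150879651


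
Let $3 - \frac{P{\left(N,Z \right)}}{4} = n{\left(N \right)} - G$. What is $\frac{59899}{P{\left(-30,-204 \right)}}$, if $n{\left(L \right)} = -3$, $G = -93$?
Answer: $- \frac{59899}{348} \approx -172.12$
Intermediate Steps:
$P{\left(N,Z \right)} = -348$ ($P{\left(N,Z \right)} = 12 - 4 \left(-3 - -93\right) = 12 - 4 \left(-3 + 93\right) = 12 - 360 = -348$)
$\frac{59899}{P{\left(-30,-204 \right)}} = \frac{59899}{-348} = 59899 \left(- \frac{1}{348}\right) = - \frac{59899}{348}$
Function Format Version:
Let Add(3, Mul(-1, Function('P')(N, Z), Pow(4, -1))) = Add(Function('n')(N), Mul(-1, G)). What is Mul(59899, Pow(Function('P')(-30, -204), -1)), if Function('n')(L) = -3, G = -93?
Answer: Rational(-59899, 348) ≈ -172.12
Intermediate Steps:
Function('P')(N, Z) = -348 (Function('P')(N, Z) = Add(12, Mul(-4, Add(-3, Mul(-1, -93)))) = Add(12, Mul(-4, Add(-3, 93))) = Add(12, Mul(-4, 90)) = Add(12, -360) = -348)
Mul(59899, Pow(Function('P')(-30, -204), -1)) = Mul(59899, Pow(-348, -1)) = Mul(59899, Rational(-1, 348)) = Rational(-59899, 348)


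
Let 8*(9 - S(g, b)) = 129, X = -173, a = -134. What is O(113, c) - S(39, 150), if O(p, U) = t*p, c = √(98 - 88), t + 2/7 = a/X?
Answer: 604195/9688 ≈ 62.365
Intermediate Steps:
S(g, b) = -57/8 (S(g, b) = 9 - ⅛*129 = 9 - 129/8 = -57/8)
t = 592/1211 (t = -2/7 - 134/(-173) = -2/7 - 134*(-1/173) = -2/7 + 134/173 = 592/1211 ≈ 0.48885)
c = √10 ≈ 3.1623
O(p, U) = 592*p/1211
O(113, c) - S(39, 150) = (592/1211)*113 - 1*(-57/8) = 66896/1211 + 57/8 = 604195/9688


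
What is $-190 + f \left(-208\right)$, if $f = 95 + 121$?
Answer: $-45118$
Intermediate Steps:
$f = 216$
$-190 + f \left(-208\right) = -190 + 216 \left(-208\right) = -190 - 44928 = -45118$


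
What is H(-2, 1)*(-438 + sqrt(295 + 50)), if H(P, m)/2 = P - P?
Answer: 0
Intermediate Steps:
H(P, m) = 0 (H(P, m) = 2*(P - P) = 2*0 = 0)
H(-2, 1)*(-438 + sqrt(295 + 50)) = 0*(-438 + sqrt(295 + 50)) = 0*(-438 + sqrt(345)) = 0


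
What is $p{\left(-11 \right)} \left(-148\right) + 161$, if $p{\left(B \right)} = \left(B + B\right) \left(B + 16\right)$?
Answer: $16441$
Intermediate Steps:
$p{\left(B \right)} = 2 B \left(16 + B\right)$
$p{\left(-11 \right)} \left(-148\right) + 161 = 2 \left(-11\right) \left(16 - 11\right) \left(-148\right) + 161 = 2 \left(-11\right) 5 \left(-148\right) + 161 = \left(-110\right) \left(-148\right) + 161 = 16280 + 161 = 16441$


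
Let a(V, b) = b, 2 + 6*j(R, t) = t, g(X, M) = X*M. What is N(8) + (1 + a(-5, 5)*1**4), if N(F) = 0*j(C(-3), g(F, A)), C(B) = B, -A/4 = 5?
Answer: 6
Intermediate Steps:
A = -20 (A = -4*5 = -20)
g(X, M) = M*X
j(R, t) = -1/3 + t/6
N(F) = 0 (N(F) = 0*(-1/3 + (-20*F)/6) = 0*(-1/3 - 10*F/3) = 0)
N(8) + (1 + a(-5, 5)*1**4) = 0 + (1 + 5*1**4) = 0 + (1 + 5*1) = 0 + (1 + 5) = 0 + 6 = 6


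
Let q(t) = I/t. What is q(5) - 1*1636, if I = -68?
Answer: -8248/5 ≈ -1649.6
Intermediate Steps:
q(t) = -68/t
q(5) - 1*1636 = -68/5 - 1*1636 = -68*⅕ - 1636 = -68/5 - 1636 = -8248/5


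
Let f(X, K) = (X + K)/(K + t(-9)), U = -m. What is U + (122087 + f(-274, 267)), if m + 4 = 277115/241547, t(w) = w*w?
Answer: 540140558713/4424124 ≈ 1.2209e+5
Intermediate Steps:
t(w) = w²
m = -36267/12713 (m = -4 + 277115/241547 = -4 + 277115*(1/241547) = -4 + 14585/12713 = -36267/12713 ≈ -2.8527)
U = 36267/12713 (U = -1*(-36267/12713) = 36267/12713 ≈ 2.8527)
f(X, K) = (K + X)/(81 + K) (f(X, K) = (X + K)/(K + (-9)²) = (K + X)/(K + 81) = (K + X)/(81 + K))
U + (122087 + f(-274, 267)) = 36267/12713 + (122087 + (267 - 274)/(81 + 267)) = 36267/12713 + (122087 - 7/348) = 36267/12713 + 42486269/348 = 540140558713/4424124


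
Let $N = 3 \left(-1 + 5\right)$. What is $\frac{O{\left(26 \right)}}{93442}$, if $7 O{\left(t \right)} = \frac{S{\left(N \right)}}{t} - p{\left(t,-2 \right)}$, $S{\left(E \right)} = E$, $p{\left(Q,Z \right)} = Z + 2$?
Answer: $\frac{3}{4251611} \approx 7.0562 \cdot 10^{-7}$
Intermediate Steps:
$p{\left(Q,Z \right)} = 2 + Z$
$N = 12$ ($N = 3 \cdot 4 = 12$)
$O{\left(t \right)} = \frac{12}{7 t}$ ($O{\left(t \right)} = \frac{\frac{12}{t} - \left(2 - 2\right)}{7} = \frac{\frac{12}{t} - 0}{7} = \frac{\frac{12}{t} + 0}{7} = \frac{12 \frac{1}{t}}{7} = \frac{12}{7 t}$)
$\frac{O{\left(26 \right)}}{93442} = \frac{\frac{12}{7} \cdot \frac{1}{26}}{93442} = \frac{12}{7} \cdot \frac{1}{26} \cdot \frac{1}{93442} = \frac{6}{91} \cdot \frac{1}{93442} = \frac{3}{4251611}$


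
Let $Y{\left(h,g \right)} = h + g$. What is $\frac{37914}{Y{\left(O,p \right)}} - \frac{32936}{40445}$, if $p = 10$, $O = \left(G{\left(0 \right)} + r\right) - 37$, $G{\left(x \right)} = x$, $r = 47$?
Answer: $\frac{153277301}{80890} \approx 1894.9$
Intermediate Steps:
$O = 10$ ($O = \left(0 + 47\right) - 37 = 47 - 37 = 10$)
$Y{\left(h,g \right)} = g + h$
$\frac{37914}{Y{\left(O,p \right)}} - \frac{32936}{40445} = \frac{37914}{10 + 10} - \frac{32936}{40445} = \frac{37914}{20} - \frac{32936}{40445} = 37914 \cdot \frac{1}{20} - \frac{32936}{40445} = \frac{18957}{10} - \frac{32936}{40445} = \frac{153277301}{80890}$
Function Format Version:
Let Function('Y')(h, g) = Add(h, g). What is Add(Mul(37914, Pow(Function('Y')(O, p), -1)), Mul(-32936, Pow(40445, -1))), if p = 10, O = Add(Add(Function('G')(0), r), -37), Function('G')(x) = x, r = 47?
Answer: Rational(153277301, 80890) ≈ 1894.9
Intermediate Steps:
O = 10 (O = Add(Add(0, 47), -37) = Add(47, -37) = 10)
Function('Y')(h, g) = Add(g, h)
Add(Mul(37914, Pow(Function('Y')(O, p), -1)), Mul(-32936, Pow(40445, -1))) = Add(Mul(37914, Pow(Add(10, 10), -1)), Mul(-32936, Pow(40445, -1))) = Add(Mul(37914, Pow(20, -1)), Mul(-32936, Rational(1, 40445))) = Add(Mul(37914, Rational(1, 20)), Rational(-32936, 40445)) = Add(Rational(18957, 10), Rational(-32936, 40445)) = Rational(153277301, 80890)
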